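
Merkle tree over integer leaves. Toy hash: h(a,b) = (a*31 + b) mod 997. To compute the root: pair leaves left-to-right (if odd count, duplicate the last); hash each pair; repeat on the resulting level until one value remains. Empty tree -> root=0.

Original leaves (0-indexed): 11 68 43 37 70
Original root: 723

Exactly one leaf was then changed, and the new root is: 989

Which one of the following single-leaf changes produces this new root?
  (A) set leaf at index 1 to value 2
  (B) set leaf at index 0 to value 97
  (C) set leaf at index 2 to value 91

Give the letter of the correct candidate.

Original leaves: [11, 68, 43, 37, 70]
Target new root: 989
Try each candidate change and compute the resulting root:
Candidate A: set leaf[1] = 2 -> leaves = [11, 2, 43, 37, 70]
  L0: [11, 2, 43, 37, 70]
  L1: h(11,2)=(11*31+2)%997=343 h(43,37)=(43*31+37)%997=373 h(70,70)=(70*31+70)%997=246 -> [343, 373, 246]
  L2: h(343,373)=(343*31+373)%997=39 h(246,246)=(246*31+246)%997=893 -> [39, 893]
  L3: h(39,893)=(39*31+893)%997=108 -> [108]
  root = 108 != target 989
Candidate B: set leaf[0] = 97 -> leaves = [97, 68, 43, 37, 70]
  L0: [97, 68, 43, 37, 70]
  L1: h(97,68)=(97*31+68)%997=84 h(43,37)=(43*31+37)%997=373 h(70,70)=(70*31+70)%997=246 -> [84, 373, 246]
  L2: h(84,373)=(84*31+373)%997=983 h(246,246)=(246*31+246)%997=893 -> [983, 893]
  L3: h(983,893)=(983*31+893)%997=459 -> [459]
  root = 459 != target 989
Candidate C: set leaf[2] = 91 -> leaves = [11, 68, 91, 37, 70]
  L0: [11, 68, 91, 37, 70]
  L1: h(11,68)=(11*31+68)%997=409 h(91,37)=(91*31+37)%997=864 h(70,70)=(70*31+70)%997=246 -> [409, 864, 246]
  L2: h(409,864)=(409*31+864)%997=582 h(246,246)=(246*31+246)%997=893 -> [582, 893]
  L3: h(582,893)=(582*31+893)%997=989 -> [989]
  root = 989 == target 989  ** MATCH **
Candidate C produces the target root.

Answer: C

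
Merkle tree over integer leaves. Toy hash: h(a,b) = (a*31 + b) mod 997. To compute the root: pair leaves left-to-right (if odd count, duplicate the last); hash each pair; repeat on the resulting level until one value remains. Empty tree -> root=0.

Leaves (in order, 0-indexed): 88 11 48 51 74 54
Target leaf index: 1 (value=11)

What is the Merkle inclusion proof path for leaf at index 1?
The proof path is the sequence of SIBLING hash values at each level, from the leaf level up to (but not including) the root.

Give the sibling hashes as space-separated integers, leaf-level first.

L0 (leaves): [88, 11, 48, 51, 74, 54], target index=1
L1: h(88,11)=(88*31+11)%997=745 [pair 0] h(48,51)=(48*31+51)%997=542 [pair 1] h(74,54)=(74*31+54)%997=354 [pair 2] -> [745, 542, 354]
  Sibling for proof at L0: 88
L2: h(745,542)=(745*31+542)%997=706 [pair 0] h(354,354)=(354*31+354)%997=361 [pair 1] -> [706, 361]
  Sibling for proof at L1: 542
L3: h(706,361)=(706*31+361)%997=313 [pair 0] -> [313]
  Sibling for proof at L2: 361
Root: 313
Proof path (sibling hashes from leaf to root): [88, 542, 361]

Answer: 88 542 361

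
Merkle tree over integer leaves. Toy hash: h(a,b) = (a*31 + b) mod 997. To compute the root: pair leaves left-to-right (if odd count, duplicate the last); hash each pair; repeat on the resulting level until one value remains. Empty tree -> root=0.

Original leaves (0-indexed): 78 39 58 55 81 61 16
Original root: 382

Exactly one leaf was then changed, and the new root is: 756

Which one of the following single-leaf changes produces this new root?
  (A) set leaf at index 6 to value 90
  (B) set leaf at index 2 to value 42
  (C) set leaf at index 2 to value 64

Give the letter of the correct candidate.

Original leaves: [78, 39, 58, 55, 81, 61, 16]
Target new root: 756
Try each candidate change and compute the resulting root:
Candidate A: set leaf[6] = 90 -> leaves = [78, 39, 58, 55, 81, 61, 90]
  L0: [78, 39, 58, 55, 81, 61, 90]
  L1: h(78,39)=(78*31+39)%997=463 h(58,55)=(58*31+55)%997=856 h(81,61)=(81*31+61)%997=578 h(90,90)=(90*31+90)%997=886 -> [463, 856, 578, 886]
  L2: h(463,856)=(463*31+856)%997=254 h(578,886)=(578*31+886)%997=858 -> [254, 858]
  L3: h(254,858)=(254*31+858)%997=756 -> [756]
  root = 756 == target 756  ** MATCH **
Candidate B: set leaf[2] = 42 -> leaves = [78, 39, 42, 55, 81, 61, 16]
  L0: [78, 39, 42, 55, 81, 61, 16]
  L1: h(78,39)=(78*31+39)%997=463 h(42,55)=(42*31+55)%997=360 h(81,61)=(81*31+61)%997=578 h(16,16)=(16*31+16)%997=512 -> [463, 360, 578, 512]
  L2: h(463,360)=(463*31+360)%997=755 h(578,512)=(578*31+512)%997=484 -> [755, 484]
  L3: h(755,484)=(755*31+484)%997=958 -> [958]
  root = 958 != target 756
Candidate C: set leaf[2] = 64 -> leaves = [78, 39, 64, 55, 81, 61, 16]
  L0: [78, 39, 64, 55, 81, 61, 16]
  L1: h(78,39)=(78*31+39)%997=463 h(64,55)=(64*31+55)%997=45 h(81,61)=(81*31+61)%997=578 h(16,16)=(16*31+16)%997=512 -> [463, 45, 578, 512]
  L2: h(463,45)=(463*31+45)%997=440 h(578,512)=(578*31+512)%997=484 -> [440, 484]
  L3: h(440,484)=(440*31+484)%997=166 -> [166]
  root = 166 != target 756
Candidate A produces the target root.

Answer: A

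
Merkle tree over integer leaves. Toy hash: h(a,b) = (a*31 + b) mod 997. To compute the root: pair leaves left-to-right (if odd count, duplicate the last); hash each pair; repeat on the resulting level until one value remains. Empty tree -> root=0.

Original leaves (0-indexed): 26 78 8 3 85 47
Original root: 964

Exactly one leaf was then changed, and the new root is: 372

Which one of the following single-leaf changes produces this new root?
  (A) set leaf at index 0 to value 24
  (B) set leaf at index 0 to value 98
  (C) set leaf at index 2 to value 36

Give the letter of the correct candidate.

Answer: B

Derivation:
Original leaves: [26, 78, 8, 3, 85, 47]
Target new root: 372
Try each candidate change and compute the resulting root:
Candidate A: set leaf[0] = 24 -> leaves = [24, 78, 8, 3, 85, 47]
  L0: [24, 78, 8, 3, 85, 47]
  L1: h(24,78)=(24*31+78)%997=822 h(8,3)=(8*31+3)%997=251 h(85,47)=(85*31+47)%997=688 -> [822, 251, 688]
  L2: h(822,251)=(822*31+251)%997=808 h(688,688)=(688*31+688)%997=82 -> [808, 82]
  L3: h(808,82)=(808*31+82)%997=205 -> [205]
  root = 205 != target 372
Candidate B: set leaf[0] = 98 -> leaves = [98, 78, 8, 3, 85, 47]
  L0: [98, 78, 8, 3, 85, 47]
  L1: h(98,78)=(98*31+78)%997=125 h(8,3)=(8*31+3)%997=251 h(85,47)=(85*31+47)%997=688 -> [125, 251, 688]
  L2: h(125,251)=(125*31+251)%997=138 h(688,688)=(688*31+688)%997=82 -> [138, 82]
  L3: h(138,82)=(138*31+82)%997=372 -> [372]
  root = 372 == target 372  ** MATCH **
Candidate C: set leaf[2] = 36 -> leaves = [26, 78, 36, 3, 85, 47]
  L0: [26, 78, 36, 3, 85, 47]
  L1: h(26,78)=(26*31+78)%997=884 h(36,3)=(36*31+3)%997=122 h(85,47)=(85*31+47)%997=688 -> [884, 122, 688]
  L2: h(884,122)=(884*31+122)%997=607 h(688,688)=(688*31+688)%997=82 -> [607, 82]
  L3: h(607,82)=(607*31+82)%997=953 -> [953]
  root = 953 != target 372
Candidate B produces the target root.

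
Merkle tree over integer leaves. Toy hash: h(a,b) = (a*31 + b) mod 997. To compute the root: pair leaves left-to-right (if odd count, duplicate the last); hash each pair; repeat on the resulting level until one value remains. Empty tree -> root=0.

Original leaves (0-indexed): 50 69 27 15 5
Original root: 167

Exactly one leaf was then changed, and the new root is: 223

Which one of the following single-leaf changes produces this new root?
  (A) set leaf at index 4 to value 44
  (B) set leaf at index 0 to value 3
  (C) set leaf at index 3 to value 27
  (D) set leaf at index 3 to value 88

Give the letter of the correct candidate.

Answer: A

Derivation:
Original leaves: [50, 69, 27, 15, 5]
Target new root: 223
Try each candidate change and compute the resulting root:
Candidate A: set leaf[4] = 44 -> leaves = [50, 69, 27, 15, 44]
  L0: [50, 69, 27, 15, 44]
  L1: h(50,69)=(50*31+69)%997=622 h(27,15)=(27*31+15)%997=852 h(44,44)=(44*31+44)%997=411 -> [622, 852, 411]
  L2: h(622,852)=(622*31+852)%997=194 h(411,411)=(411*31+411)%997=191 -> [194, 191]
  L3: h(194,191)=(194*31+191)%997=223 -> [223]
  root = 223 == target 223  ** MATCH **
Candidate B: set leaf[0] = 3 -> leaves = [3, 69, 27, 15, 5]
  L0: [3, 69, 27, 15, 5]
  L1: h(3,69)=(3*31+69)%997=162 h(27,15)=(27*31+15)%997=852 h(5,5)=(5*31+5)%997=160 -> [162, 852, 160]
  L2: h(162,852)=(162*31+852)%997=889 h(160,160)=(160*31+160)%997=135 -> [889, 135]
  L3: h(889,135)=(889*31+135)%997=775 -> [775]
  root = 775 != target 223
Candidate C: set leaf[3] = 27 -> leaves = [50, 69, 27, 27, 5]
  L0: [50, 69, 27, 27, 5]
  L1: h(50,69)=(50*31+69)%997=622 h(27,27)=(27*31+27)%997=864 h(5,5)=(5*31+5)%997=160 -> [622, 864, 160]
  L2: h(622,864)=(622*31+864)%997=206 h(160,160)=(160*31+160)%997=135 -> [206, 135]
  L3: h(206,135)=(206*31+135)%997=539 -> [539]
  root = 539 != target 223
Candidate D: set leaf[3] = 88 -> leaves = [50, 69, 27, 88, 5]
  L0: [50, 69, 27, 88, 5]
  L1: h(50,69)=(50*31+69)%997=622 h(27,88)=(27*31+88)%997=925 h(5,5)=(5*31+5)%997=160 -> [622, 925, 160]
  L2: h(622,925)=(622*31+925)%997=267 h(160,160)=(160*31+160)%997=135 -> [267, 135]
  L3: h(267,135)=(267*31+135)%997=436 -> [436]
  root = 436 != target 223
Candidate A produces the target root.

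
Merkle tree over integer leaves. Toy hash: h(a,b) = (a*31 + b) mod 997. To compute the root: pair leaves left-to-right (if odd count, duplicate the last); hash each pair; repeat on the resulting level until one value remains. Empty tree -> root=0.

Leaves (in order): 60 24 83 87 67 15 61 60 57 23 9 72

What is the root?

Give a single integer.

Answer: 493

Derivation:
L0: [60, 24, 83, 87, 67, 15, 61, 60, 57, 23, 9, 72]
L1: h(60,24)=(60*31+24)%997=887 h(83,87)=(83*31+87)%997=666 h(67,15)=(67*31+15)%997=98 h(61,60)=(61*31+60)%997=954 h(57,23)=(57*31+23)%997=793 h(9,72)=(9*31+72)%997=351 -> [887, 666, 98, 954, 793, 351]
L2: h(887,666)=(887*31+666)%997=247 h(98,954)=(98*31+954)%997=4 h(793,351)=(793*31+351)%997=9 -> [247, 4, 9]
L3: h(247,4)=(247*31+4)%997=682 h(9,9)=(9*31+9)%997=288 -> [682, 288]
L4: h(682,288)=(682*31+288)%997=493 -> [493]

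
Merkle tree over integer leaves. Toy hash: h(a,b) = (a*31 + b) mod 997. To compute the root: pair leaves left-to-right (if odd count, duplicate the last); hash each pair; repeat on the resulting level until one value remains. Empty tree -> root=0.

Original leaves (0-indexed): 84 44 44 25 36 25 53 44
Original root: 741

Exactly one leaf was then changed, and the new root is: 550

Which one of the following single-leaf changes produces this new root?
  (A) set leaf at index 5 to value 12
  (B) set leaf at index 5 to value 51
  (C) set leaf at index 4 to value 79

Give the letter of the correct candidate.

Answer: B

Derivation:
Original leaves: [84, 44, 44, 25, 36, 25, 53, 44]
Target new root: 550
Try each candidate change and compute the resulting root:
Candidate A: set leaf[5] = 12 -> leaves = [84, 44, 44, 25, 36, 12, 53, 44]
  L0: [84, 44, 44, 25, 36, 12, 53, 44]
  L1: h(84,44)=(84*31+44)%997=654 h(44,25)=(44*31+25)%997=392 h(36,12)=(36*31+12)%997=131 h(53,44)=(53*31+44)%997=690 -> [654, 392, 131, 690]
  L2: h(654,392)=(654*31+392)%997=726 h(131,690)=(131*31+690)%997=763 -> [726, 763]
  L3: h(726,763)=(726*31+763)%997=338 -> [338]
  root = 338 != target 550
Candidate B: set leaf[5] = 51 -> leaves = [84, 44, 44, 25, 36, 51, 53, 44]
  L0: [84, 44, 44, 25, 36, 51, 53, 44]
  L1: h(84,44)=(84*31+44)%997=654 h(44,25)=(44*31+25)%997=392 h(36,51)=(36*31+51)%997=170 h(53,44)=(53*31+44)%997=690 -> [654, 392, 170, 690]
  L2: h(654,392)=(654*31+392)%997=726 h(170,690)=(170*31+690)%997=975 -> [726, 975]
  L3: h(726,975)=(726*31+975)%997=550 -> [550]
  root = 550 == target 550  ** MATCH **
Candidate C: set leaf[4] = 79 -> leaves = [84, 44, 44, 25, 79, 25, 53, 44]
  L0: [84, 44, 44, 25, 79, 25, 53, 44]
  L1: h(84,44)=(84*31+44)%997=654 h(44,25)=(44*31+25)%997=392 h(79,25)=(79*31+25)%997=480 h(53,44)=(53*31+44)%997=690 -> [654, 392, 480, 690]
  L2: h(654,392)=(654*31+392)%997=726 h(480,690)=(480*31+690)%997=615 -> [726, 615]
  L3: h(726,615)=(726*31+615)%997=190 -> [190]
  root = 190 != target 550
Candidate B produces the target root.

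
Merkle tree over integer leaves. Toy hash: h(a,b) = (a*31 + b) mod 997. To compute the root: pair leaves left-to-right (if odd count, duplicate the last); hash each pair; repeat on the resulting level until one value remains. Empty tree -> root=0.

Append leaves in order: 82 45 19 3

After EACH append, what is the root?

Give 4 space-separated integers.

After append 82 (leaves=[82]):
  L0: [82]
  root=82
After append 45 (leaves=[82, 45]):
  L0: [82, 45]
  L1: h(82,45)=(82*31+45)%997=593 -> [593]
  root=593
After append 19 (leaves=[82, 45, 19]):
  L0: [82, 45, 19]
  L1: h(82,45)=(82*31+45)%997=593 h(19,19)=(19*31+19)%997=608 -> [593, 608]
  L2: h(593,608)=(593*31+608)%997=48 -> [48]
  root=48
After append 3 (leaves=[82, 45, 19, 3]):
  L0: [82, 45, 19, 3]
  L1: h(82,45)=(82*31+45)%997=593 h(19,3)=(19*31+3)%997=592 -> [593, 592]
  L2: h(593,592)=(593*31+592)%997=32 -> [32]
  root=32

Answer: 82 593 48 32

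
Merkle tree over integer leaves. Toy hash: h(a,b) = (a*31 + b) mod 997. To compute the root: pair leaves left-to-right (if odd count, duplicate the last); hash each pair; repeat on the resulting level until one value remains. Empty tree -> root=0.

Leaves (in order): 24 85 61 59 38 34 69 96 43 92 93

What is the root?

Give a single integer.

L0: [24, 85, 61, 59, 38, 34, 69, 96, 43, 92, 93]
L1: h(24,85)=(24*31+85)%997=829 h(61,59)=(61*31+59)%997=953 h(38,34)=(38*31+34)%997=215 h(69,96)=(69*31+96)%997=241 h(43,92)=(43*31+92)%997=428 h(93,93)=(93*31+93)%997=982 -> [829, 953, 215, 241, 428, 982]
L2: h(829,953)=(829*31+953)%997=730 h(215,241)=(215*31+241)%997=924 h(428,982)=(428*31+982)%997=292 -> [730, 924, 292]
L3: h(730,924)=(730*31+924)%997=623 h(292,292)=(292*31+292)%997=371 -> [623, 371]
L4: h(623,371)=(623*31+371)%997=741 -> [741]

Answer: 741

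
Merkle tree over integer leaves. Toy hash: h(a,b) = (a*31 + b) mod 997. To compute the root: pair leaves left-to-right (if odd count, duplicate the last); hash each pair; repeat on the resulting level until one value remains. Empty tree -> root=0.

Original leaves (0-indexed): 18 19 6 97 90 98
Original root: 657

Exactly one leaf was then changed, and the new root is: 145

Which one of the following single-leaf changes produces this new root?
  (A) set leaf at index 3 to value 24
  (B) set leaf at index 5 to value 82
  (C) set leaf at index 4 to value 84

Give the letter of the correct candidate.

Original leaves: [18, 19, 6, 97, 90, 98]
Target new root: 145
Try each candidate change and compute the resulting root:
Candidate A: set leaf[3] = 24 -> leaves = [18, 19, 6, 24, 90, 98]
  L0: [18, 19, 6, 24, 90, 98]
  L1: h(18,19)=(18*31+19)%997=577 h(6,24)=(6*31+24)%997=210 h(90,98)=(90*31+98)%997=894 -> [577, 210, 894]
  L2: h(577,210)=(577*31+210)%997=151 h(894,894)=(894*31+894)%997=692 -> [151, 692]
  L3: h(151,692)=(151*31+692)%997=388 -> [388]
  root = 388 != target 145
Candidate B: set leaf[5] = 82 -> leaves = [18, 19, 6, 97, 90, 82]
  L0: [18, 19, 6, 97, 90, 82]
  L1: h(18,19)=(18*31+19)%997=577 h(6,97)=(6*31+97)%997=283 h(90,82)=(90*31+82)%997=878 -> [577, 283, 878]
  L2: h(577,283)=(577*31+283)%997=224 h(878,878)=(878*31+878)%997=180 -> [224, 180]
  L3: h(224,180)=(224*31+180)%997=145 -> [145]
  root = 145 == target 145  ** MATCH **
Candidate C: set leaf[4] = 84 -> leaves = [18, 19, 6, 97, 84, 98]
  L0: [18, 19, 6, 97, 84, 98]
  L1: h(18,19)=(18*31+19)%997=577 h(6,97)=(6*31+97)%997=283 h(84,98)=(84*31+98)%997=708 -> [577, 283, 708]
  L2: h(577,283)=(577*31+283)%997=224 h(708,708)=(708*31+708)%997=722 -> [224, 722]
  L3: h(224,722)=(224*31+722)%997=687 -> [687]
  root = 687 != target 145
Candidate B produces the target root.

Answer: B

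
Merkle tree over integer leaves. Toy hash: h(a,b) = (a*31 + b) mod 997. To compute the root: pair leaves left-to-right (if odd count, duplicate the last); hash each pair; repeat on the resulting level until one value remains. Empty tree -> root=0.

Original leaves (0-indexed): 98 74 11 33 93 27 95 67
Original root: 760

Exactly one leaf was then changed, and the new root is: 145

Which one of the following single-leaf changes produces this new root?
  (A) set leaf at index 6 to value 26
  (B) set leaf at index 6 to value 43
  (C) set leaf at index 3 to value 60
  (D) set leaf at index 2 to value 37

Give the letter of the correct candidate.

Answer: B

Derivation:
Original leaves: [98, 74, 11, 33, 93, 27, 95, 67]
Target new root: 145
Try each candidate change and compute the resulting root:
Candidate A: set leaf[6] = 26 -> leaves = [98, 74, 11, 33, 93, 27, 26, 67]
  L0: [98, 74, 11, 33, 93, 27, 26, 67]
  L1: h(98,74)=(98*31+74)%997=121 h(11,33)=(11*31+33)%997=374 h(93,27)=(93*31+27)%997=916 h(26,67)=(26*31+67)%997=873 -> [121, 374, 916, 873]
  L2: h(121,374)=(121*31+374)%997=137 h(916,873)=(916*31+873)%997=356 -> [137, 356]
  L3: h(137,356)=(137*31+356)%997=615 -> [615]
  root = 615 != target 145
Candidate B: set leaf[6] = 43 -> leaves = [98, 74, 11, 33, 93, 27, 43, 67]
  L0: [98, 74, 11, 33, 93, 27, 43, 67]
  L1: h(98,74)=(98*31+74)%997=121 h(11,33)=(11*31+33)%997=374 h(93,27)=(93*31+27)%997=916 h(43,67)=(43*31+67)%997=403 -> [121, 374, 916, 403]
  L2: h(121,374)=(121*31+374)%997=137 h(916,403)=(916*31+403)%997=883 -> [137, 883]
  L3: h(137,883)=(137*31+883)%997=145 -> [145]
  root = 145 == target 145  ** MATCH **
Candidate C: set leaf[3] = 60 -> leaves = [98, 74, 11, 60, 93, 27, 95, 67]
  L0: [98, 74, 11, 60, 93, 27, 95, 67]
  L1: h(98,74)=(98*31+74)%997=121 h(11,60)=(11*31+60)%997=401 h(93,27)=(93*31+27)%997=916 h(95,67)=(95*31+67)%997=21 -> [121, 401, 916, 21]
  L2: h(121,401)=(121*31+401)%997=164 h(916,21)=(916*31+21)%997=501 -> [164, 501]
  L3: h(164,501)=(164*31+501)%997=600 -> [600]
  root = 600 != target 145
Candidate D: set leaf[2] = 37 -> leaves = [98, 74, 37, 33, 93, 27, 95, 67]
  L0: [98, 74, 37, 33, 93, 27, 95, 67]
  L1: h(98,74)=(98*31+74)%997=121 h(37,33)=(37*31+33)%997=183 h(93,27)=(93*31+27)%997=916 h(95,67)=(95*31+67)%997=21 -> [121, 183, 916, 21]
  L2: h(121,183)=(121*31+183)%997=943 h(916,21)=(916*31+21)%997=501 -> [943, 501]
  L3: h(943,501)=(943*31+501)%997=821 -> [821]
  root = 821 != target 145
Candidate B produces the target root.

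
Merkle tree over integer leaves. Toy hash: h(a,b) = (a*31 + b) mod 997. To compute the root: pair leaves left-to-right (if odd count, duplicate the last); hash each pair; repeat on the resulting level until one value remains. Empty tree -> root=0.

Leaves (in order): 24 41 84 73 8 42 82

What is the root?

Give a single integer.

L0: [24, 41, 84, 73, 8, 42, 82]
L1: h(24,41)=(24*31+41)%997=785 h(84,73)=(84*31+73)%997=683 h(8,42)=(8*31+42)%997=290 h(82,82)=(82*31+82)%997=630 -> [785, 683, 290, 630]
L2: h(785,683)=(785*31+683)%997=93 h(290,630)=(290*31+630)%997=647 -> [93, 647]
L3: h(93,647)=(93*31+647)%997=539 -> [539]

Answer: 539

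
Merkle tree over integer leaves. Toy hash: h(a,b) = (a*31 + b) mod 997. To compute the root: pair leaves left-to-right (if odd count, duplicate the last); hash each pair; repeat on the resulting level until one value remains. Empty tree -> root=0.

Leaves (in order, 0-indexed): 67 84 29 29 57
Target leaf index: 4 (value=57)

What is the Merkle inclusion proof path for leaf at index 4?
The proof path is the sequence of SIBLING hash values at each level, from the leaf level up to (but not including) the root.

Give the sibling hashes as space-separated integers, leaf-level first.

Answer: 57 827 123

Derivation:
L0 (leaves): [67, 84, 29, 29, 57], target index=4
L1: h(67,84)=(67*31+84)%997=167 [pair 0] h(29,29)=(29*31+29)%997=928 [pair 1] h(57,57)=(57*31+57)%997=827 [pair 2] -> [167, 928, 827]
  Sibling for proof at L0: 57
L2: h(167,928)=(167*31+928)%997=123 [pair 0] h(827,827)=(827*31+827)%997=542 [pair 1] -> [123, 542]
  Sibling for proof at L1: 827
L3: h(123,542)=(123*31+542)%997=367 [pair 0] -> [367]
  Sibling for proof at L2: 123
Root: 367
Proof path (sibling hashes from leaf to root): [57, 827, 123]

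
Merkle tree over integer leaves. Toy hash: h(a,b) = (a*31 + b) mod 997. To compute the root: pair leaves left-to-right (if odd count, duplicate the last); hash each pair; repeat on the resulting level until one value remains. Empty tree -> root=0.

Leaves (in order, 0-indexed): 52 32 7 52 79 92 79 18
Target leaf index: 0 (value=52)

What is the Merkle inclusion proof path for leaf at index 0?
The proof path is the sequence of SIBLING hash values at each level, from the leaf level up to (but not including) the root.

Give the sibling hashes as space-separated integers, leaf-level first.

L0 (leaves): [52, 32, 7, 52, 79, 92, 79, 18], target index=0
L1: h(52,32)=(52*31+32)%997=647 [pair 0] h(7,52)=(7*31+52)%997=269 [pair 1] h(79,92)=(79*31+92)%997=547 [pair 2] h(79,18)=(79*31+18)%997=473 [pair 3] -> [647, 269, 547, 473]
  Sibling for proof at L0: 32
L2: h(647,269)=(647*31+269)%997=386 [pair 0] h(547,473)=(547*31+473)%997=481 [pair 1] -> [386, 481]
  Sibling for proof at L1: 269
L3: h(386,481)=(386*31+481)%997=483 [pair 0] -> [483]
  Sibling for proof at L2: 481
Root: 483
Proof path (sibling hashes from leaf to root): [32, 269, 481]

Answer: 32 269 481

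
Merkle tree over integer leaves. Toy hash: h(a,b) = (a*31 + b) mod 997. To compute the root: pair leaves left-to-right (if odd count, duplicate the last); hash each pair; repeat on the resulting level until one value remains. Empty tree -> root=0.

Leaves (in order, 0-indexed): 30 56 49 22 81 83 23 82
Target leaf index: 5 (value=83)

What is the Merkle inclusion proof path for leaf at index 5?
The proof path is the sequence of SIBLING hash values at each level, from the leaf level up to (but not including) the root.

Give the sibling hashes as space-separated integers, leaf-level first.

Answer: 81 795 203

Derivation:
L0 (leaves): [30, 56, 49, 22, 81, 83, 23, 82], target index=5
L1: h(30,56)=(30*31+56)%997=986 [pair 0] h(49,22)=(49*31+22)%997=544 [pair 1] h(81,83)=(81*31+83)%997=600 [pair 2] h(23,82)=(23*31+82)%997=795 [pair 3] -> [986, 544, 600, 795]
  Sibling for proof at L0: 81
L2: h(986,544)=(986*31+544)%997=203 [pair 0] h(600,795)=(600*31+795)%997=452 [pair 1] -> [203, 452]
  Sibling for proof at L1: 795
L3: h(203,452)=(203*31+452)%997=763 [pair 0] -> [763]
  Sibling for proof at L2: 203
Root: 763
Proof path (sibling hashes from leaf to root): [81, 795, 203]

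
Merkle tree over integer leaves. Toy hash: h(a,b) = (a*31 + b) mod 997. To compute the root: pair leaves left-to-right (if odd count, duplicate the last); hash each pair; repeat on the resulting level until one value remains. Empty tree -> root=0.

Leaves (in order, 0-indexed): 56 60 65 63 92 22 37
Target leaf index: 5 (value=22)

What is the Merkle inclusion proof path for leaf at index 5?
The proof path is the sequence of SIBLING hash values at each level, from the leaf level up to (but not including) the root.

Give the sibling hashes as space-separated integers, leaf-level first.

L0 (leaves): [56, 60, 65, 63, 92, 22, 37], target index=5
L1: h(56,60)=(56*31+60)%997=799 [pair 0] h(65,63)=(65*31+63)%997=84 [pair 1] h(92,22)=(92*31+22)%997=880 [pair 2] h(37,37)=(37*31+37)%997=187 [pair 3] -> [799, 84, 880, 187]
  Sibling for proof at L0: 92
L2: h(799,84)=(799*31+84)%997=925 [pair 0] h(880,187)=(880*31+187)%997=548 [pair 1] -> [925, 548]
  Sibling for proof at L1: 187
L3: h(925,548)=(925*31+548)%997=310 [pair 0] -> [310]
  Sibling for proof at L2: 925
Root: 310
Proof path (sibling hashes from leaf to root): [92, 187, 925]

Answer: 92 187 925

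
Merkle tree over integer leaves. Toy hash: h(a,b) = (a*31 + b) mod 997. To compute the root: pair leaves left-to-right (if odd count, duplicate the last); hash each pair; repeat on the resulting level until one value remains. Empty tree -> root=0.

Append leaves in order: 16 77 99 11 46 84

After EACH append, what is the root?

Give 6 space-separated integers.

Answer: 16 573 991 903 322 541

Derivation:
After append 16 (leaves=[16]):
  L0: [16]
  root=16
After append 77 (leaves=[16, 77]):
  L0: [16, 77]
  L1: h(16,77)=(16*31+77)%997=573 -> [573]
  root=573
After append 99 (leaves=[16, 77, 99]):
  L0: [16, 77, 99]
  L1: h(16,77)=(16*31+77)%997=573 h(99,99)=(99*31+99)%997=177 -> [573, 177]
  L2: h(573,177)=(573*31+177)%997=991 -> [991]
  root=991
After append 11 (leaves=[16, 77, 99, 11]):
  L0: [16, 77, 99, 11]
  L1: h(16,77)=(16*31+77)%997=573 h(99,11)=(99*31+11)%997=89 -> [573, 89]
  L2: h(573,89)=(573*31+89)%997=903 -> [903]
  root=903
After append 46 (leaves=[16, 77, 99, 11, 46]):
  L0: [16, 77, 99, 11, 46]
  L1: h(16,77)=(16*31+77)%997=573 h(99,11)=(99*31+11)%997=89 h(46,46)=(46*31+46)%997=475 -> [573, 89, 475]
  L2: h(573,89)=(573*31+89)%997=903 h(475,475)=(475*31+475)%997=245 -> [903, 245]
  L3: h(903,245)=(903*31+245)%997=322 -> [322]
  root=322
After append 84 (leaves=[16, 77, 99, 11, 46, 84]):
  L0: [16, 77, 99, 11, 46, 84]
  L1: h(16,77)=(16*31+77)%997=573 h(99,11)=(99*31+11)%997=89 h(46,84)=(46*31+84)%997=513 -> [573, 89, 513]
  L2: h(573,89)=(573*31+89)%997=903 h(513,513)=(513*31+513)%997=464 -> [903, 464]
  L3: h(903,464)=(903*31+464)%997=541 -> [541]
  root=541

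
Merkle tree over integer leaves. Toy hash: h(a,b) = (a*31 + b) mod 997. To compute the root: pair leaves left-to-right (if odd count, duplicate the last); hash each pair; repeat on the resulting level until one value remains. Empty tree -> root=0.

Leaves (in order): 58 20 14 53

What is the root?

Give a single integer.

Answer: 16

Derivation:
L0: [58, 20, 14, 53]
L1: h(58,20)=(58*31+20)%997=821 h(14,53)=(14*31+53)%997=487 -> [821, 487]
L2: h(821,487)=(821*31+487)%997=16 -> [16]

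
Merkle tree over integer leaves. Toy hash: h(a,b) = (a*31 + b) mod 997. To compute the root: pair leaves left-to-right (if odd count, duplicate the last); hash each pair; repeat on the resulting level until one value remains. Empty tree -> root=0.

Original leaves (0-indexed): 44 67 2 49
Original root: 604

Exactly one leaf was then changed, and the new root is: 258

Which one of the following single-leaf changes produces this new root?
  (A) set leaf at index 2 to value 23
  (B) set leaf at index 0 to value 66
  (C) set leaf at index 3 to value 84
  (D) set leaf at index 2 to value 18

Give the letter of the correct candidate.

Answer: A

Derivation:
Original leaves: [44, 67, 2, 49]
Target new root: 258
Try each candidate change and compute the resulting root:
Candidate A: set leaf[2] = 23 -> leaves = [44, 67, 23, 49]
  L0: [44, 67, 23, 49]
  L1: h(44,67)=(44*31+67)%997=434 h(23,49)=(23*31+49)%997=762 -> [434, 762]
  L2: h(434,762)=(434*31+762)%997=258 -> [258]
  root = 258 == target 258  ** MATCH **
Candidate B: set leaf[0] = 66 -> leaves = [66, 67, 2, 49]
  L0: [66, 67, 2, 49]
  L1: h(66,67)=(66*31+67)%997=119 h(2,49)=(2*31+49)%997=111 -> [119, 111]
  L2: h(119,111)=(119*31+111)%997=809 -> [809]
  root = 809 != target 258
Candidate C: set leaf[3] = 84 -> leaves = [44, 67, 2, 84]
  L0: [44, 67, 2, 84]
  L1: h(44,67)=(44*31+67)%997=434 h(2,84)=(2*31+84)%997=146 -> [434, 146]
  L2: h(434,146)=(434*31+146)%997=639 -> [639]
  root = 639 != target 258
Candidate D: set leaf[2] = 18 -> leaves = [44, 67, 18, 49]
  L0: [44, 67, 18, 49]
  L1: h(44,67)=(44*31+67)%997=434 h(18,49)=(18*31+49)%997=607 -> [434, 607]
  L2: h(434,607)=(434*31+607)%997=103 -> [103]
  root = 103 != target 258
Candidate A produces the target root.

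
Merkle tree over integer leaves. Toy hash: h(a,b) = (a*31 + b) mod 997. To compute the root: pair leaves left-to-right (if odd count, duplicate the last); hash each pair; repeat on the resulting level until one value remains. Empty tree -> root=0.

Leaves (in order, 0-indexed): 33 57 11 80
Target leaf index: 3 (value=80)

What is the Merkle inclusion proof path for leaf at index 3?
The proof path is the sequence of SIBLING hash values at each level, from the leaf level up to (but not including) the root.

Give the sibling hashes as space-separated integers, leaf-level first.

L0 (leaves): [33, 57, 11, 80], target index=3
L1: h(33,57)=(33*31+57)%997=83 [pair 0] h(11,80)=(11*31+80)%997=421 [pair 1] -> [83, 421]
  Sibling for proof at L0: 11
L2: h(83,421)=(83*31+421)%997=3 [pair 0] -> [3]
  Sibling for proof at L1: 83
Root: 3
Proof path (sibling hashes from leaf to root): [11, 83]

Answer: 11 83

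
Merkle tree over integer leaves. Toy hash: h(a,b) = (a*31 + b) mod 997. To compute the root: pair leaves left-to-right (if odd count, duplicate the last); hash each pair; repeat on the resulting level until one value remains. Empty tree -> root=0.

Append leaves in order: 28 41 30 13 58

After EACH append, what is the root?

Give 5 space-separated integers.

Answer: 28 909 226 209 69

Derivation:
After append 28 (leaves=[28]):
  L0: [28]
  root=28
After append 41 (leaves=[28, 41]):
  L0: [28, 41]
  L1: h(28,41)=(28*31+41)%997=909 -> [909]
  root=909
After append 30 (leaves=[28, 41, 30]):
  L0: [28, 41, 30]
  L1: h(28,41)=(28*31+41)%997=909 h(30,30)=(30*31+30)%997=960 -> [909, 960]
  L2: h(909,960)=(909*31+960)%997=226 -> [226]
  root=226
After append 13 (leaves=[28, 41, 30, 13]):
  L0: [28, 41, 30, 13]
  L1: h(28,41)=(28*31+41)%997=909 h(30,13)=(30*31+13)%997=943 -> [909, 943]
  L2: h(909,943)=(909*31+943)%997=209 -> [209]
  root=209
After append 58 (leaves=[28, 41, 30, 13, 58]):
  L0: [28, 41, 30, 13, 58]
  L1: h(28,41)=(28*31+41)%997=909 h(30,13)=(30*31+13)%997=943 h(58,58)=(58*31+58)%997=859 -> [909, 943, 859]
  L2: h(909,943)=(909*31+943)%997=209 h(859,859)=(859*31+859)%997=569 -> [209, 569]
  L3: h(209,569)=(209*31+569)%997=69 -> [69]
  root=69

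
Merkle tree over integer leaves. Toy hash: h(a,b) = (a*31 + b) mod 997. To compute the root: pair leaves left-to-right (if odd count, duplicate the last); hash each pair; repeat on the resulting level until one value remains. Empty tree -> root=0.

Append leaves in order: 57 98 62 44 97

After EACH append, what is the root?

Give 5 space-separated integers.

After append 57 (leaves=[57]):
  L0: [57]
  root=57
After append 98 (leaves=[57, 98]):
  L0: [57, 98]
  L1: h(57,98)=(57*31+98)%997=868 -> [868]
  root=868
After append 62 (leaves=[57, 98, 62]):
  L0: [57, 98, 62]
  L1: h(57,98)=(57*31+98)%997=868 h(62,62)=(62*31+62)%997=987 -> [868, 987]
  L2: h(868,987)=(868*31+987)%997=976 -> [976]
  root=976
After append 44 (leaves=[57, 98, 62, 44]):
  L0: [57, 98, 62, 44]
  L1: h(57,98)=(57*31+98)%997=868 h(62,44)=(62*31+44)%997=969 -> [868, 969]
  L2: h(868,969)=(868*31+969)%997=958 -> [958]
  root=958
After append 97 (leaves=[57, 98, 62, 44, 97]):
  L0: [57, 98, 62, 44, 97]
  L1: h(57,98)=(57*31+98)%997=868 h(62,44)=(62*31+44)%997=969 h(97,97)=(97*31+97)%997=113 -> [868, 969, 113]
  L2: h(868,969)=(868*31+969)%997=958 h(113,113)=(113*31+113)%997=625 -> [958, 625]
  L3: h(958,625)=(958*31+625)%997=413 -> [413]
  root=413

Answer: 57 868 976 958 413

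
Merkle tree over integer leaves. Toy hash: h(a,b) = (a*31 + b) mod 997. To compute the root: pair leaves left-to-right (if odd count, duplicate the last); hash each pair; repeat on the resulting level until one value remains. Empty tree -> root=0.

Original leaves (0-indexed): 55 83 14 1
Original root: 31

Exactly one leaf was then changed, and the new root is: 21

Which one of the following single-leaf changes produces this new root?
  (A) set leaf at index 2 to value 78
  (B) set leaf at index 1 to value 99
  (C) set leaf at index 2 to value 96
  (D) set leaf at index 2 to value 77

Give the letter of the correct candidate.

Original leaves: [55, 83, 14, 1]
Target new root: 21
Try each candidate change and compute the resulting root:
Candidate A: set leaf[2] = 78 -> leaves = [55, 83, 78, 1]
  L0: [55, 83, 78, 1]
  L1: h(55,83)=(55*31+83)%997=791 h(78,1)=(78*31+1)%997=425 -> [791, 425]
  L2: h(791,425)=(791*31+425)%997=21 -> [21]
  root = 21 == target 21  ** MATCH **
Candidate B: set leaf[1] = 99 -> leaves = [55, 99, 14, 1]
  L0: [55, 99, 14, 1]
  L1: h(55,99)=(55*31+99)%997=807 h(14,1)=(14*31+1)%997=435 -> [807, 435]
  L2: h(807,435)=(807*31+435)%997=527 -> [527]
  root = 527 != target 21
Candidate C: set leaf[2] = 96 -> leaves = [55, 83, 96, 1]
  L0: [55, 83, 96, 1]
  L1: h(55,83)=(55*31+83)%997=791 h(96,1)=(96*31+1)%997=983 -> [791, 983]
  L2: h(791,983)=(791*31+983)%997=579 -> [579]
  root = 579 != target 21
Candidate D: set leaf[2] = 77 -> leaves = [55, 83, 77, 1]
  L0: [55, 83, 77, 1]
  L1: h(55,83)=(55*31+83)%997=791 h(77,1)=(77*31+1)%997=394 -> [791, 394]
  L2: h(791,394)=(791*31+394)%997=987 -> [987]
  root = 987 != target 21
Candidate A produces the target root.

Answer: A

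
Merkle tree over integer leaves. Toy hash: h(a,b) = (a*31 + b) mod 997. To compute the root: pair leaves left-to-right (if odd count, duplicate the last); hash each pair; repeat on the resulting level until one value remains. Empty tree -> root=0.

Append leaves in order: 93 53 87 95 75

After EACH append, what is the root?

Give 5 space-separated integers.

After append 93 (leaves=[93]):
  L0: [93]
  root=93
After append 53 (leaves=[93, 53]):
  L0: [93, 53]
  L1: h(93,53)=(93*31+53)%997=942 -> [942]
  root=942
After append 87 (leaves=[93, 53, 87]):
  L0: [93, 53, 87]
  L1: h(93,53)=(93*31+53)%997=942 h(87,87)=(87*31+87)%997=790 -> [942, 790]
  L2: h(942,790)=(942*31+790)%997=82 -> [82]
  root=82
After append 95 (leaves=[93, 53, 87, 95]):
  L0: [93, 53, 87, 95]
  L1: h(93,53)=(93*31+53)%997=942 h(87,95)=(87*31+95)%997=798 -> [942, 798]
  L2: h(942,798)=(942*31+798)%997=90 -> [90]
  root=90
After append 75 (leaves=[93, 53, 87, 95, 75]):
  L0: [93, 53, 87, 95, 75]
  L1: h(93,53)=(93*31+53)%997=942 h(87,95)=(87*31+95)%997=798 h(75,75)=(75*31+75)%997=406 -> [942, 798, 406]
  L2: h(942,798)=(942*31+798)%997=90 h(406,406)=(406*31+406)%997=31 -> [90, 31]
  L3: h(90,31)=(90*31+31)%997=827 -> [827]
  root=827

Answer: 93 942 82 90 827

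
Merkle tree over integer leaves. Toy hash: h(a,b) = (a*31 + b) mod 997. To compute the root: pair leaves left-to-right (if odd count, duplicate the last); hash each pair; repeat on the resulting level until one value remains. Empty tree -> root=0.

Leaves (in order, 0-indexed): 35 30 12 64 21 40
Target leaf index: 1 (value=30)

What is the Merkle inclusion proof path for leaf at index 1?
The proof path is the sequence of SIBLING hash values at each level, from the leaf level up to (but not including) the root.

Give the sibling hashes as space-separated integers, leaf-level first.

L0 (leaves): [35, 30, 12, 64, 21, 40], target index=1
L1: h(35,30)=(35*31+30)%997=118 [pair 0] h(12,64)=(12*31+64)%997=436 [pair 1] h(21,40)=(21*31+40)%997=691 [pair 2] -> [118, 436, 691]
  Sibling for proof at L0: 35
L2: h(118,436)=(118*31+436)%997=106 [pair 0] h(691,691)=(691*31+691)%997=178 [pair 1] -> [106, 178]
  Sibling for proof at L1: 436
L3: h(106,178)=(106*31+178)%997=473 [pair 0] -> [473]
  Sibling for proof at L2: 178
Root: 473
Proof path (sibling hashes from leaf to root): [35, 436, 178]

Answer: 35 436 178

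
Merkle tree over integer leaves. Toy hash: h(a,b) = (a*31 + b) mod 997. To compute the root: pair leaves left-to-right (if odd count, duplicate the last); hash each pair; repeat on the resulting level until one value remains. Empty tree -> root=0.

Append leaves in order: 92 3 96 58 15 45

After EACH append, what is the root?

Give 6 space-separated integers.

After append 92 (leaves=[92]):
  L0: [92]
  root=92
After append 3 (leaves=[92, 3]):
  L0: [92, 3]
  L1: h(92,3)=(92*31+3)%997=861 -> [861]
  root=861
After append 96 (leaves=[92, 3, 96]):
  L0: [92, 3, 96]
  L1: h(92,3)=(92*31+3)%997=861 h(96,96)=(96*31+96)%997=81 -> [861, 81]
  L2: h(861,81)=(861*31+81)%997=850 -> [850]
  root=850
After append 58 (leaves=[92, 3, 96, 58]):
  L0: [92, 3, 96, 58]
  L1: h(92,3)=(92*31+3)%997=861 h(96,58)=(96*31+58)%997=43 -> [861, 43]
  L2: h(861,43)=(861*31+43)%997=812 -> [812]
  root=812
After append 15 (leaves=[92, 3, 96, 58, 15]):
  L0: [92, 3, 96, 58, 15]
  L1: h(92,3)=(92*31+3)%997=861 h(96,58)=(96*31+58)%997=43 h(15,15)=(15*31+15)%997=480 -> [861, 43, 480]
  L2: h(861,43)=(861*31+43)%997=812 h(480,480)=(480*31+480)%997=405 -> [812, 405]
  L3: h(812,405)=(812*31+405)%997=652 -> [652]
  root=652
After append 45 (leaves=[92, 3, 96, 58, 15, 45]):
  L0: [92, 3, 96, 58, 15, 45]
  L1: h(92,3)=(92*31+3)%997=861 h(96,58)=(96*31+58)%997=43 h(15,45)=(15*31+45)%997=510 -> [861, 43, 510]
  L2: h(861,43)=(861*31+43)%997=812 h(510,510)=(510*31+510)%997=368 -> [812, 368]
  L3: h(812,368)=(812*31+368)%997=615 -> [615]
  root=615

Answer: 92 861 850 812 652 615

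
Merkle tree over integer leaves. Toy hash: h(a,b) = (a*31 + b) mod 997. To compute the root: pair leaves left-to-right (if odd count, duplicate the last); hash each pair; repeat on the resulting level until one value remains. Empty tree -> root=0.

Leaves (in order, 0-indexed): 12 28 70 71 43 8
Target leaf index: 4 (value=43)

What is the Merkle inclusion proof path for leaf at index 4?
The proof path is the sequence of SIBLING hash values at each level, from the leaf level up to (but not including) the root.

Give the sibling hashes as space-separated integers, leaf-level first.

L0 (leaves): [12, 28, 70, 71, 43, 8], target index=4
L1: h(12,28)=(12*31+28)%997=400 [pair 0] h(70,71)=(70*31+71)%997=247 [pair 1] h(43,8)=(43*31+8)%997=344 [pair 2] -> [400, 247, 344]
  Sibling for proof at L0: 8
L2: h(400,247)=(400*31+247)%997=683 [pair 0] h(344,344)=(344*31+344)%997=41 [pair 1] -> [683, 41]
  Sibling for proof at L1: 344
L3: h(683,41)=(683*31+41)%997=277 [pair 0] -> [277]
  Sibling for proof at L2: 683
Root: 277
Proof path (sibling hashes from leaf to root): [8, 344, 683]

Answer: 8 344 683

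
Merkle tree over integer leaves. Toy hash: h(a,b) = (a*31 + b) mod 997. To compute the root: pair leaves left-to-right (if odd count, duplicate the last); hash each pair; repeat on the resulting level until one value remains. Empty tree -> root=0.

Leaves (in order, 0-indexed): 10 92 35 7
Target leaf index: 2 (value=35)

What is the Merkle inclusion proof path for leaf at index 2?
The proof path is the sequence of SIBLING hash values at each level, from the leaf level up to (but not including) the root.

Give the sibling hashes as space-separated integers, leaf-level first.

Answer: 7 402

Derivation:
L0 (leaves): [10, 92, 35, 7], target index=2
L1: h(10,92)=(10*31+92)%997=402 [pair 0] h(35,7)=(35*31+7)%997=95 [pair 1] -> [402, 95]
  Sibling for proof at L0: 7
L2: h(402,95)=(402*31+95)%997=593 [pair 0] -> [593]
  Sibling for proof at L1: 402
Root: 593
Proof path (sibling hashes from leaf to root): [7, 402]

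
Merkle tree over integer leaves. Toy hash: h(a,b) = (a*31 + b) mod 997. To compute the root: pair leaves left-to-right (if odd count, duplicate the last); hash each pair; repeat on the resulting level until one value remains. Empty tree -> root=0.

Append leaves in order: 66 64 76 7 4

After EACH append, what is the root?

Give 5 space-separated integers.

Answer: 66 116 46 974 392

Derivation:
After append 66 (leaves=[66]):
  L0: [66]
  root=66
After append 64 (leaves=[66, 64]):
  L0: [66, 64]
  L1: h(66,64)=(66*31+64)%997=116 -> [116]
  root=116
After append 76 (leaves=[66, 64, 76]):
  L0: [66, 64, 76]
  L1: h(66,64)=(66*31+64)%997=116 h(76,76)=(76*31+76)%997=438 -> [116, 438]
  L2: h(116,438)=(116*31+438)%997=46 -> [46]
  root=46
After append 7 (leaves=[66, 64, 76, 7]):
  L0: [66, 64, 76, 7]
  L1: h(66,64)=(66*31+64)%997=116 h(76,7)=(76*31+7)%997=369 -> [116, 369]
  L2: h(116,369)=(116*31+369)%997=974 -> [974]
  root=974
After append 4 (leaves=[66, 64, 76, 7, 4]):
  L0: [66, 64, 76, 7, 4]
  L1: h(66,64)=(66*31+64)%997=116 h(76,7)=(76*31+7)%997=369 h(4,4)=(4*31+4)%997=128 -> [116, 369, 128]
  L2: h(116,369)=(116*31+369)%997=974 h(128,128)=(128*31+128)%997=108 -> [974, 108]
  L3: h(974,108)=(974*31+108)%997=392 -> [392]
  root=392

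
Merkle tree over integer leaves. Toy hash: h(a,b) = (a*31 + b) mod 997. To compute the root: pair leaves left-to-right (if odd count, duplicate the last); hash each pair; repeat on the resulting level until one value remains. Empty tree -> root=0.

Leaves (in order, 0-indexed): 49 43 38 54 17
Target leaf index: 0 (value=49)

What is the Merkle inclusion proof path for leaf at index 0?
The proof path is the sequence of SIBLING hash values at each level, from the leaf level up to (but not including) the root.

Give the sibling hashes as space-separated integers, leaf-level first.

Answer: 43 235 459

Derivation:
L0 (leaves): [49, 43, 38, 54, 17], target index=0
L1: h(49,43)=(49*31+43)%997=565 [pair 0] h(38,54)=(38*31+54)%997=235 [pair 1] h(17,17)=(17*31+17)%997=544 [pair 2] -> [565, 235, 544]
  Sibling for proof at L0: 43
L2: h(565,235)=(565*31+235)%997=801 [pair 0] h(544,544)=(544*31+544)%997=459 [pair 1] -> [801, 459]
  Sibling for proof at L1: 235
L3: h(801,459)=(801*31+459)%997=365 [pair 0] -> [365]
  Sibling for proof at L2: 459
Root: 365
Proof path (sibling hashes from leaf to root): [43, 235, 459]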